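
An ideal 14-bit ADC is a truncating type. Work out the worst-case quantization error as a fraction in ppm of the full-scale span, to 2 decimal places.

Truncating → worst-case error = 1 LSB = V_FS/2^14, so 1e+06/16384 = 61.0352 ppm of full scale.

61.04 ppm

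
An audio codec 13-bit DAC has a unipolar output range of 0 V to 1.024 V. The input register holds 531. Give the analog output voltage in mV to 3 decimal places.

LSB = 1.024 V / 2^13 = 125.00 µV.
V_out = 0 + 531 × 0.000125 V = 0.066375 V.
= 66.375 mV.

66.375 mV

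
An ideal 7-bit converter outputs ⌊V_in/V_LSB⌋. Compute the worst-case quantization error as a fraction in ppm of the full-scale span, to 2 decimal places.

Truncating → worst-case error = 1 LSB = V_FS/2^7, so 1e+06/128 = 7812.5 ppm of full scale.

7812.50 ppm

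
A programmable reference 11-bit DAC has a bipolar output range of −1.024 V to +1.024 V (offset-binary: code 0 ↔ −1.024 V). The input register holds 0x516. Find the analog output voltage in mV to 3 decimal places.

LSB = 2.048 V / 2^11 = 1.000 mV.
Code 0x516 = 1302 decimal.
V_out = (−1.024) + 1302 × 0.001 V = 0.278 V.
= 278.000 mV.

278.000 mV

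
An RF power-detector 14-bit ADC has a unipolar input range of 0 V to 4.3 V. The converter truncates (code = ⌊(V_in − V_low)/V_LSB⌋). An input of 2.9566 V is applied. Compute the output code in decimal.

code 11265

LSB = 4.3 V / 16384 = 262.45 µV.
Input sits at 11265.334 steps above V_low.
Floor → code 11265.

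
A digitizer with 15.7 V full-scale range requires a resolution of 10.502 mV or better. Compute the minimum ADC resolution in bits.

11 bits

Number of steps required ≥ 15.7 V / 10.502 mV = 1494.95.
Need 2^N ≥ 1494.95; 2^10 = 1024, 2^11 = 2048.
Minimum N = 11.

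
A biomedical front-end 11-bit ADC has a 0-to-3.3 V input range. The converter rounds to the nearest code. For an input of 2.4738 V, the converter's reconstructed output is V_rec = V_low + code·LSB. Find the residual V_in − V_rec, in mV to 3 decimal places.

Step size: 3.3 V ÷ 2^11 = 1.611 mV.
Scaled input = 1535.2553 LSBs, so code = 1535.
Code 1535 maps back to 0 + 1535×0.00161133 V = 2.4733887 V.
V_in − V_rec = 0.000411328 V = 0.411 mV.

0.411 mV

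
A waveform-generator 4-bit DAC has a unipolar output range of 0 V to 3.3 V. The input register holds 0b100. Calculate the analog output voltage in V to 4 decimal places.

LSB = 3.3 V / 2^4 = 206.250 mV.
Code 0b100 = 4 decimal.
V_out = 0 + 4 × 0.20625 V = 0.825 V.

0.8250 V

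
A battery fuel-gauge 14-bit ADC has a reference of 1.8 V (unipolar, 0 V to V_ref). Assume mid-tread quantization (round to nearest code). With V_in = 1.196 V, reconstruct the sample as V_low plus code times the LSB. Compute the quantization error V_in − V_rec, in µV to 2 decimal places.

28.32 µV

LSB = 1.8/2^14 = 109.86 µV.
(1.196 − 0)/0.000109863 = 10886.2578; round gives code 10886.
Reconstructed: 1.1959717 V.
Difference: 2.83203e-05 V → 28.32 µV.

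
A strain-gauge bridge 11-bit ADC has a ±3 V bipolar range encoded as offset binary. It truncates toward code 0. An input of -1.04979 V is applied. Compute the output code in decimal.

With 2048 levels over 6 V, one step is 2.930 mV.
(V_in − V_low)/LSB = (-1.04979 − (−3)) / 0.00292969 = 665.672.
⌊·⌋(665.672) = 665.

code 665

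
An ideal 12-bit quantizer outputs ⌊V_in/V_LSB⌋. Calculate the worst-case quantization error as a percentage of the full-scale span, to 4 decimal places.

0.0244 %

Truncating → worst-case error = 1 LSB = V_FS/2^12, so 100/4096 = 0.0244141 % of full scale.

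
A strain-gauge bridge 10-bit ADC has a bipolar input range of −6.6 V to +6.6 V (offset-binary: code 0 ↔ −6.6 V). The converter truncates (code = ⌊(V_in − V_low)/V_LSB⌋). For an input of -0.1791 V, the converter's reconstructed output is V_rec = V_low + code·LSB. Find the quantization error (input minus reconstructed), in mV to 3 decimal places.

One LSB is 13.2 V / 1024 = 12.891 mV.
(V_in − V_low)/LSB = (-0.1791 − (−6.6))/0.0128906 = 498.1062 → code 498 (floor).
V_rec = (−6.6) + 498·0.0128906 = -0.18046875 V.
Error = -0.1791 − (−0.18046875) = 0.00136875 V = 1.369 mV.

1.369 mV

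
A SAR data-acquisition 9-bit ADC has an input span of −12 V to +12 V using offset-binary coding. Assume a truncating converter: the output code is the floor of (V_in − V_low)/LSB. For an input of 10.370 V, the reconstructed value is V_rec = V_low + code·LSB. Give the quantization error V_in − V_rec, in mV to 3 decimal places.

10.625 mV

One LSB is 24 V / 512 = 46.875 mV.
(10.370 − (−12))/0.046875 = 477.2267; ⌊·⌋ gives code 477.
V_rec = (−12) + 477·0.046875 = 10.359375 V.
V_in − V_rec = 0.010625 V = 10.625 mV.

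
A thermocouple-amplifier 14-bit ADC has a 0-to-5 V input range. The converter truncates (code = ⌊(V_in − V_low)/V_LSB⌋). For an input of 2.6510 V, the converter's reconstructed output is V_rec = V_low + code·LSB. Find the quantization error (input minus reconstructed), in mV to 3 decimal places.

0.243 mV

LSB = 5/2^14 = 305.18 µV.
(V_in − V_low)/LSB = (2.6510 − 0)/0.000305176 = 8686.7968 → code 8686 (floor).
Reconstructed: 2.6507568 V.
V_in − V_rec = 0.000243164 V = 0.243 mV.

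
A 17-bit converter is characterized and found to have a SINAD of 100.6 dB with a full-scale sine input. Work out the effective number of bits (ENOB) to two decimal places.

16.42 bits

ENOB = (SINAD − 1.76) / 6.02 = (100.6 − 1.76)/6.02 = 16.419.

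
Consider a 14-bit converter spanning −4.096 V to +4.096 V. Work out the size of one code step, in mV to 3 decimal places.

Full-scale span = 8.192 V.
LSB = 8.192 / 2^14 = 8.192 / 16384 = 0.0005 V = 0.500 mV.

0.500 mV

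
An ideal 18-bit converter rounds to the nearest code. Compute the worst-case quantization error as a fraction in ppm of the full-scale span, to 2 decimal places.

1.91 ppm

Rounding → worst-case error = ½ LSB = V_FS/2^19, so 1e+06/524288 = 1.90735 ppm of full scale.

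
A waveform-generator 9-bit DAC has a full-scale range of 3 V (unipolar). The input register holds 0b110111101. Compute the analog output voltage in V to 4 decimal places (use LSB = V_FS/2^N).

2.6074 V

LSB = 3 V / 2^9 = 5.859 mV.
Code 0b110111101 = 445 decimal.
V_out = 0 + 445 × 0.00585938 V = 2.60742 V.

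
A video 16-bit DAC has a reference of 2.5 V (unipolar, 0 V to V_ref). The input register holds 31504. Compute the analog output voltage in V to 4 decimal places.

1.2018 V

LSB = 2.5 V / 2^16 = 38.15 µV.
V_out = 0 + 31504 × 3.8147e-05 V = 1.20178 V.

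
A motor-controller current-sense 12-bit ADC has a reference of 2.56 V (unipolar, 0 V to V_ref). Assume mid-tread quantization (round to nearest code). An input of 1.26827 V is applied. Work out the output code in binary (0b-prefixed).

code 0b11111101101 (decimal 2029)

Full-scale span = 2.56 V; LSB = 2.56/2^12 = 0.625 mV.
(1.26827 − 0) / 0.000625 = 2029.232 LSBs.
So the output code is 2029.
In binary (0b-prefixed): 0b11111101101.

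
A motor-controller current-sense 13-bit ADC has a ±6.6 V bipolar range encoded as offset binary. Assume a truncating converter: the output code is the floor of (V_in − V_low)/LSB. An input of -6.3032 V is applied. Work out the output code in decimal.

LSB = 13.2 V / 8192 = 1.611 mV.
Input sits at 184.196 steps above V_low.
So the output code is 184.

code 184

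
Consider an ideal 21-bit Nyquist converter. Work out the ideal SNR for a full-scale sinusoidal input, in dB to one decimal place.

SNR ≈ 6.02·N + 1.76 dB = 6.02·21 + 1.76 = 128.18 dB.

128.2 dB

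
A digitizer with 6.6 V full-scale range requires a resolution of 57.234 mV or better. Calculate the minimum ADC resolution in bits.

Number of steps required ≥ 6.6 V / 57.234 mV = 115.32.
Need 2^N ≥ 115.32; 2^6 = 64, 2^7 = 128.
Minimum N = 7.

7 bits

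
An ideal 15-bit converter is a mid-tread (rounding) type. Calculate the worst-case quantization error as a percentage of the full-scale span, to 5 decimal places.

0.00153 %

Rounding → worst-case error = ½ LSB = V_FS/2^16, so 100/65536 = 0.00152588 % of full scale.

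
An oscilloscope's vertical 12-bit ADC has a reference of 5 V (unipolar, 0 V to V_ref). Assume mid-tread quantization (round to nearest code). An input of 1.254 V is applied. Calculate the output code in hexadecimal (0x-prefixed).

Full-scale span = 5 V; LSB = 5/2^12 = 1.221 mV.
(V_in − V_low)/LSB = (1.254 − 0) / 0.0012207 = 1027.277.
round(1027.277) = 1027.
In hexadecimal (0x-prefixed): 0x403.

code 0x403 (decimal 1027)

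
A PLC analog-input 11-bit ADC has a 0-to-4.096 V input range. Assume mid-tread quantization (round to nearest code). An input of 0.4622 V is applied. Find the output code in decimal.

code 231

With 2048 levels over 4.096 V, one step is 2.000 mV.
Input sits at 231.100 steps above V_low.
So the output code is 231.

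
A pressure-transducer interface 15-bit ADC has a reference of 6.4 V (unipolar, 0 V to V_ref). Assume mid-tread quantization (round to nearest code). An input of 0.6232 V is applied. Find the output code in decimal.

Full-scale span = 6.4 V; LSB = 6.4/2^15 = 195.31 µV.
(V_in − V_low)/LSB = (0.6232 − 0) / 0.000195313 = 3190.784.
So the output code is 3191.

code 3191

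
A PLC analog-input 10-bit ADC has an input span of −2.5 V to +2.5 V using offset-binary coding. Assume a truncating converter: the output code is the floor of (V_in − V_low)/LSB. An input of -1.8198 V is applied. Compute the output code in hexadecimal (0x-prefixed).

code 0x8B (decimal 139)

LSB = 5 V / 1024 = 4.883 mV.
(-1.8198 − (−2.5)) / 0.00488281 = 139.305 LSBs.
Floor → code 139.
In hexadecimal (0x-prefixed): 0x8B.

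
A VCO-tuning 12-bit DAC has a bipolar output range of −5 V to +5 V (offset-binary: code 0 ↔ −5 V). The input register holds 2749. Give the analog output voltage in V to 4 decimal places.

LSB = 10 V / 2^12 = 2.441 mV.
V_out = (−5) + 2749 × 0.00244141 V = 1.71143 V.

1.7114 V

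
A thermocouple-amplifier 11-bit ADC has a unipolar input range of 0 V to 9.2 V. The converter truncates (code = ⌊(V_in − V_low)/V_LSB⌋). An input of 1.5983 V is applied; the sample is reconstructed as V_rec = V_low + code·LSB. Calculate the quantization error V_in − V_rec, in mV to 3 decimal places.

LSB = 9.2/2^11 = 4.492 mV.
Scaled input = 355.7955 LSBs, so code = 355.
Reconstructed: 1.5947266 V.
Difference: 0.00357344 V → 3.573 mV.

3.573 mV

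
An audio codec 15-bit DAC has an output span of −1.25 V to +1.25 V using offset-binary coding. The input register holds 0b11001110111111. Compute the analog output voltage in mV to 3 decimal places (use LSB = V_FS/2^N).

LSB = 2.5 V / 2^15 = 76.29 µV.
Code 0b11001110111111 = 13247 decimal.
V_out = (−1.25) + 13247 × 7.62939e-05 V = -0.239334 V.
= -239.334 mV.

-239.334 mV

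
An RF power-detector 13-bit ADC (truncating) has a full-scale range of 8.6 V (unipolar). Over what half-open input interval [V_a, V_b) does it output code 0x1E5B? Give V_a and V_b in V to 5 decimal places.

[8.15803 V, 8.15908 V)

LSB = 8.6/2^13 = 1.050 mV.
Code 0x1E5B = 7771 decimal.
V_a = V_low + 7771·LSB = 8.15803 V; V_b = V_low + 7772·LSB = 8.15908 V.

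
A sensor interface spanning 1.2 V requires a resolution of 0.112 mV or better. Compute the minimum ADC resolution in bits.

Number of steps required ≥ 1.2 V / 0.112 mV = 10714.29.
Need 2^N ≥ 10714.29; 2^13 = 8192, 2^14 = 16384.
Minimum N = 14.

14 bits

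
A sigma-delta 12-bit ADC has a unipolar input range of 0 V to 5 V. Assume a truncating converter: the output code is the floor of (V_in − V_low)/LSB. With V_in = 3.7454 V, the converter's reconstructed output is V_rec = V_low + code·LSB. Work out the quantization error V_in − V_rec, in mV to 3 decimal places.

0.283 mV

LSB = 5/2^12 = 1.221 mV.
(V_in − V_low)/LSB = (3.7454 − 0)/0.0012207 = 3068.2317 → code 3068 (floor).
V_rec = 0 + 3068·0.0012207 = 3.7451172 V.
Error = 3.7454 − 3.7451172 = 0.000282813 V = 0.283 mV.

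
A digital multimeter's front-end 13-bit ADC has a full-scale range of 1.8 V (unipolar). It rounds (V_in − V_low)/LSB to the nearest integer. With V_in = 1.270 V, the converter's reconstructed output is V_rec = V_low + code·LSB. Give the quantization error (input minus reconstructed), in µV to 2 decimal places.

-19.53 µV

LSB = 1.8/2^13 = 219.73 µV.
(V_in − V_low)/LSB = (1.270 − 0)/0.000219727 = 5779.9111 → code 5780 (round).
Code 5780 maps back to 0 + 5780×0.000219727 V = 1.2700195 V.
V_in − V_rec = -1.95313e-05 V = -19.53 µV.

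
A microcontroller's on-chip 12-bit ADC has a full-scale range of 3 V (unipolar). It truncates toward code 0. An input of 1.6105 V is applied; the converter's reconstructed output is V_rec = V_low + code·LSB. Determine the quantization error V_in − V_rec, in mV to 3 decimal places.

Step size: 3 V ÷ 2^12 = 0.732 mV.
(1.6105 − 0)/0.000732422 = 2198.8693; ⌊·⌋ gives code 2198.
Reconstructed: 1.6098633 V.
V_in − V_rec = 0.000636719 V = 0.637 mV.

0.637 mV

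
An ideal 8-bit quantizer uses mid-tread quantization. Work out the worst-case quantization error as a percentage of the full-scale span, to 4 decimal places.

Rounding → worst-case error = ½ LSB = V_FS/2^9, so 100/512 = 0.195312 % of full scale.

0.1953 %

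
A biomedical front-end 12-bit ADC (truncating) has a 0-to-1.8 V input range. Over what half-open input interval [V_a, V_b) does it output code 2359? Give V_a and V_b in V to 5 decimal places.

LSB = 1.8/2^12 = 439.45 µV.
V_a = V_low + 2359·LSB = 1.03667 V; V_b = V_low + 2360·LSB = 1.03711 V.

[1.03667 V, 1.03711 V)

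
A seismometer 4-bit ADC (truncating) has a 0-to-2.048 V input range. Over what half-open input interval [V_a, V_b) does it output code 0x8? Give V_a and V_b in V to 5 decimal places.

LSB = 2.048/2^4 = 128.000 mV.
Code 0x8 = 8 decimal.
V_a = V_low + 8·LSB = 1.024 V; V_b = V_low + 9·LSB = 1.152 V.

[1.02400 V, 1.15200 V)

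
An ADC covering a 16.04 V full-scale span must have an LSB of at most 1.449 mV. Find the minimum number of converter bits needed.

14 bits

Number of steps required ≥ 16.04 V / 1.449 mV = 11069.70.
Need 2^N ≥ 11069.70; 2^13 = 8192, 2^14 = 16384.
Minimum N = 14.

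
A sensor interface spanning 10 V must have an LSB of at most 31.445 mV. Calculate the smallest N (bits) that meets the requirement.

Number of steps required ≥ 10 V / 31.445 mV = 318.02.
Need 2^N ≥ 318.02; 2^8 = 256, 2^9 = 512.
Minimum N = 9.

9 bits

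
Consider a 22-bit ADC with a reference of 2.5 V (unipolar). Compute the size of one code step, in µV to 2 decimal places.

0.60 µV

Full-scale span = 2.5 V.
LSB = 2.5 / 2^22 = 2.5 / 4194304 = 5.96046e-07 V = 0.60 µV.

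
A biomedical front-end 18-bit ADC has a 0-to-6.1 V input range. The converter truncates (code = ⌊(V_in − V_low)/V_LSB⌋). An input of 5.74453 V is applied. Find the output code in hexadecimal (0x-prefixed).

LSB = 6.1 V / 262144 = 23.27 µV.
(V_in − V_low)/LSB = (5.74453 − 0) / 2.32697e-05 = 246867.881.
⌊·⌋(246867.881) = 246867.
In hexadecimal (0x-prefixed): 0x3C453.

code 0x3C453 (decimal 246867)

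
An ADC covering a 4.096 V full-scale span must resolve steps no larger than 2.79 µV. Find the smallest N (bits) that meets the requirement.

21 bits

Number of steps required ≥ 4.096 V / 2.79 µV = 1468100.36.
Need 2^N ≥ 1468100.36; 2^20 = 1048576, 2^21 = 2097152.
Minimum N = 21.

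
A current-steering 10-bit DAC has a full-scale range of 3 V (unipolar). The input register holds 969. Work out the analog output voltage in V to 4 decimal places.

2.8389 V

LSB = 3 V / 2^10 = 2.930 mV.
V_out = 0 + 969 × 0.00292969 V = 2.83887 V.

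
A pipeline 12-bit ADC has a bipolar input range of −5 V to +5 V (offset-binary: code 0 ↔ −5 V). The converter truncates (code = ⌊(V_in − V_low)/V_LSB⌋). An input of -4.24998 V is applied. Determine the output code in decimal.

code 307

LSB = 10 V / 4096 = 2.441 mV.
Input sits at 307.208 steps above V_low.
So the output code is 307.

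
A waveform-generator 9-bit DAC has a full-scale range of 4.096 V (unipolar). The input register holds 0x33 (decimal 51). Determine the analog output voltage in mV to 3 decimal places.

408.000 mV

LSB = 4.096 V / 2^9 = 8.000 mV.
Code 0x33 = 51 decimal.
V_out = 0 + 51 × 0.008 V = 0.408 V.
= 408.000 mV.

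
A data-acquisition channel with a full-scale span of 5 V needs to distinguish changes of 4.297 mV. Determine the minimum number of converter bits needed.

11 bits

Number of steps required ≥ 5 V / 4.297 mV = 1163.60.
Need 2^N ≥ 1163.60; 2^10 = 1024, 2^11 = 2048.
Minimum N = 11.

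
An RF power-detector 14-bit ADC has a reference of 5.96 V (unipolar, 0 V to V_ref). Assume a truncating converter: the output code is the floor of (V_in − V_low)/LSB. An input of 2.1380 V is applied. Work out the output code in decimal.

code 5877

LSB = 5.96 V / 16384 = 363.77 µV.
(V_in − V_low)/LSB = (2.1380 − 0) / 0.00036377 = 5877.348.
Floor → code 5877.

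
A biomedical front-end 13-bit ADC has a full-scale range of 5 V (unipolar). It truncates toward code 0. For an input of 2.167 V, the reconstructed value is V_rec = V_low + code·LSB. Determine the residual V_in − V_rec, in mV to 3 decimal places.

Step size: 5 V ÷ 2^13 = 0.610 mV.
Scaled input = 3550.4128 LSBs, so code = 3550.
Code 3550 maps back to 0 + 3550×0.000610352 V = 2.166748 V.
Difference: 0.000251953 V → 0.252 mV.

0.252 mV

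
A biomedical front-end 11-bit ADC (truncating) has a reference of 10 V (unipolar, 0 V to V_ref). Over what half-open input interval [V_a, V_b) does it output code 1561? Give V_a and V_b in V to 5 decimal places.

LSB = 10/2^11 = 4.883 mV.
V_a = V_low + 1561·LSB = 7.62207 V; V_b = V_low + 1562·LSB = 7.62695 V.

[7.62207 V, 7.62695 V)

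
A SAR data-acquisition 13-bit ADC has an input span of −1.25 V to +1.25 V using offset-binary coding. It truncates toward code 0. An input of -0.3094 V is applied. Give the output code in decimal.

code 3082

Full-scale span = 2.5 V; LSB = 2.5/2^13 = 305.18 µV.
Input sits at 3082.158 steps above V_low.
So the output code is 3082.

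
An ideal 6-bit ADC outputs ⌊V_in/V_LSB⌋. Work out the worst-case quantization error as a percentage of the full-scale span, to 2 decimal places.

Truncating → worst-case error = 1 LSB = V_FS/2^6, so 100/64 = 1.5625 % of full scale.

1.56 %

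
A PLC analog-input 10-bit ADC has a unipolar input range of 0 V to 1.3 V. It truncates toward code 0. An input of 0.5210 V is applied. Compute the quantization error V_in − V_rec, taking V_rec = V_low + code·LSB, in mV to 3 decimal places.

Step size: 1.3 V ÷ 2^10 = 1.270 mV.
(0.5210 − 0)/0.00126953 = 410.3877; ⌊·⌋ gives code 410.
V_rec = 0 + 410·0.00126953 = 0.52050781 V.
V_in − V_rec = 0.000492188 V = 0.492 mV.

0.492 mV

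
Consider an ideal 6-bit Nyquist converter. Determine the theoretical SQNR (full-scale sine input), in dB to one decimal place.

SNR ≈ 6.02·N + 1.76 dB = 6.02·6 + 1.76 = 37.88 dB.

37.9 dB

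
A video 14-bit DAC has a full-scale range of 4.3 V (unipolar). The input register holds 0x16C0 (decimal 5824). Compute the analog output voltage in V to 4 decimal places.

1.5285 V

LSB = 4.3 V / 2^14 = 262.45 µV.
Code 0x16C0 = 5824 decimal.
V_out = 0 + 5824 × 0.000262451 V = 1.52852 V.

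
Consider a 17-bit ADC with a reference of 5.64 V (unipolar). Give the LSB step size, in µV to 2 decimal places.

Full-scale span = 5.64 V.
LSB = 5.64 / 2^17 = 5.64 / 131072 = 4.30298e-05 V = 43.03 µV.

43.03 µV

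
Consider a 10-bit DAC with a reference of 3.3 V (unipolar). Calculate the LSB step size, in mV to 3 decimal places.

Full-scale span = 3.3 V.
LSB = 3.3 / 2^10 = 3.3 / 1024 = 0.00322266 V = 3.223 mV.

3.223 mV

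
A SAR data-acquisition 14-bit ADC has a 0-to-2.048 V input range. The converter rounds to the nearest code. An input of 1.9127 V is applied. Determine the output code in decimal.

code 15302

Full-scale span = 2.048 V; LSB = 2.048/2^14 = 125.00 µV.
(V_in − V_low)/LSB = (1.9127 − 0) / 0.000125 = 15301.600.
So the output code is 15302.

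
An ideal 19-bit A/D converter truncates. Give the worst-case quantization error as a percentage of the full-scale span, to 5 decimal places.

0.00019 %

Truncating → worst-case error = 1 LSB = V_FS/2^19, so 100/524288 = 0.000190735 % of full scale.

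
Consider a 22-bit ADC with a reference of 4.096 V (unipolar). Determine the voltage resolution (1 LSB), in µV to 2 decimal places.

Full-scale span = 4.096 V.
LSB = 4.096 / 2^22 = 4.096 / 4194304 = 9.76563e-07 V = 0.98 µV.

0.98 µV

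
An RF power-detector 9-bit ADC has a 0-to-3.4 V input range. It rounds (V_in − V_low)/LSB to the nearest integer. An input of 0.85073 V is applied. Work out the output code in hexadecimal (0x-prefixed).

Full-scale span = 3.4 V; LSB = 3.4/2^9 = 6.641 mV.
Input sits at 128.110 steps above V_low.
So the output code is 128.
In hexadecimal (0x-prefixed): 0x80.

code 0x80 (decimal 128)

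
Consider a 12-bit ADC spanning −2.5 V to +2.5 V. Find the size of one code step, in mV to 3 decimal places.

Full-scale span = 5 V.
LSB = 5 / 2^12 = 5 / 4096 = 0.0012207 V = 1.221 mV.

1.221 mV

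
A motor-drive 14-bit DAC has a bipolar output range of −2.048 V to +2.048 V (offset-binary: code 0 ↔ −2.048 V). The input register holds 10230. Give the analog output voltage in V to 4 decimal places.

0.5095 V

LSB = 4.096 V / 2^14 = 250.00 µV.
V_out = (−2.048) + 10230 × 0.00025 V = 0.5095 V.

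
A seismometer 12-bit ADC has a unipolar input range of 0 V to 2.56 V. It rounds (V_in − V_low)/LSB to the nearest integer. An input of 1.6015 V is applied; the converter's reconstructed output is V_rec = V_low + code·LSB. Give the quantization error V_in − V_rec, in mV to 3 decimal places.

0.250 mV

LSB = 2.56/2^12 = 0.625 mV.
Scaled input = 2562.4000 LSBs, so code = 2562.
Reconstructed: 1.60125 V.
Error = 1.6015 − 1.60125 = 0.00025 V = 0.250 mV.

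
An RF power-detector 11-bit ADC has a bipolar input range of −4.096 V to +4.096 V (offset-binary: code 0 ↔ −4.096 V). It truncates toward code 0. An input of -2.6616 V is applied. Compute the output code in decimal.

code 358

Full-scale span = 8.192 V; LSB = 8.192/2^11 = 4.000 mV.
(V_in − V_low)/LSB = (-2.6616 − (−4.096)) / 0.004 = 358.600.
Floor → code 358.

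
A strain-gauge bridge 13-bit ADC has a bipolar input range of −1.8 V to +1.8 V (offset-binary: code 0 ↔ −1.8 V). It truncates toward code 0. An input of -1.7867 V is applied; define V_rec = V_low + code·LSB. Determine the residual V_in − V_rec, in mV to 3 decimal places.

LSB = 3.6/2^13 = 439.45 µV.
(-1.7867 − (−1.8))/0.000439453 = 30.2649; ⌊·⌋ gives code 30.
V_rec = (−1.8) + 30·0.000439453 = -1.7868164 V.
Difference: 0.000116406 V → 0.116 mV.

0.116 mV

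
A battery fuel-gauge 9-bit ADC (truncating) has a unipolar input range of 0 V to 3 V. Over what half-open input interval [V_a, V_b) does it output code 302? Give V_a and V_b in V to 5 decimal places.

[1.76953 V, 1.77539 V)

LSB = 3/2^9 = 5.859 mV.
V_a = V_low + 302·LSB = 1.76953 V; V_b = V_low + 303·LSB = 1.77539 V.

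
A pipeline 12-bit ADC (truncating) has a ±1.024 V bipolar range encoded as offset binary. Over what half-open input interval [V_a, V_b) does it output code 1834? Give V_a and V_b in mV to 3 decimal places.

[-107.000 mV, -106.500 mV)

LSB = 2.048/2^12 = 0.500 mV.
V_a = V_low + 1834·LSB = -0.107 V; V_b = V_low + 1835·LSB = -0.1065 V.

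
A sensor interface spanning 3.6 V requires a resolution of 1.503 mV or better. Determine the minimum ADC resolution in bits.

Number of steps required ≥ 3.6 V / 1.503 mV = 2395.21.
Need 2^N ≥ 2395.21; 2^11 = 2048, 2^12 = 4096.
Minimum N = 12.

12 bits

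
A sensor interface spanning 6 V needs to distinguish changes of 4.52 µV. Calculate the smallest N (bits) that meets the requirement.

21 bits

Number of steps required ≥ 6 V / 4.52 µV = 1327433.63.
Need 2^N ≥ 1327433.63; 2^20 = 1048576, 2^21 = 2097152.
Minimum N = 21.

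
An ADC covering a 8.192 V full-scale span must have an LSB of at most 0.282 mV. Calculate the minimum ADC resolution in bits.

15 bits

Number of steps required ≥ 8.192 V / 0.282 mV = 29049.65.
Need 2^N ≥ 29049.65; 2^14 = 16384, 2^15 = 32768.
Minimum N = 15.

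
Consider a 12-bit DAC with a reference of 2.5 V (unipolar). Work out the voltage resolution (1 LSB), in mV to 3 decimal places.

Full-scale span = 2.5 V.
LSB = 2.5 / 2^12 = 2.5 / 4096 = 0.000610352 V = 0.610 mV.

0.610 mV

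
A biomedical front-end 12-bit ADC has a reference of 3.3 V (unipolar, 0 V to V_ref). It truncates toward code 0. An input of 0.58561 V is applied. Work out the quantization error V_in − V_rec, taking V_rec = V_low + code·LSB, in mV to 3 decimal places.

LSB = 3.3/2^12 = 0.806 mV.
Scaled input = 726.8662 LSBs, so code = 726.
Code 726 maps back to 0 + 726×0.000805664 V = 0.58491211 V.
Difference: 0.000697891 V → 0.698 mV.

0.698 mV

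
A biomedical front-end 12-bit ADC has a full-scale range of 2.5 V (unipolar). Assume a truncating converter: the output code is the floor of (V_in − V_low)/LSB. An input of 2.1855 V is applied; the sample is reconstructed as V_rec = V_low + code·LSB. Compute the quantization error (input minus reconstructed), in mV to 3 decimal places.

0.441 mV

One LSB is 2.5 V / 4096 = 0.610 mV.
Scaled input = 3580.7232 LSBs, so code = 3580.
Code 3580 maps back to 0 + 3580×0.000610352 V = 2.1850586 V.
V_in − V_rec = 0.000441406 V = 0.441 mV.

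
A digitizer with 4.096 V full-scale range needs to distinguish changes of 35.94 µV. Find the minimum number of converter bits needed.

17 bits

Number of steps required ≥ 4.096 V / 35.94 µV = 113967.72.
Need 2^N ≥ 113967.72; 2^16 = 65536, 2^17 = 131072.
Minimum N = 17.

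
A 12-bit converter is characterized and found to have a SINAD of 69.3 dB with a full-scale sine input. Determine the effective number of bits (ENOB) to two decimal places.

ENOB = (SINAD − 1.76) / 6.02 = (69.3 − 1.76)/6.02 = 11.219.

11.22 bits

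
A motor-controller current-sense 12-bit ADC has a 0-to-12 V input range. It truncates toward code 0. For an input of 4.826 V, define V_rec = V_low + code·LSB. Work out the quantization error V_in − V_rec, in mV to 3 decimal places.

LSB = 12/2^12 = 2.930 mV.
Scaled input = 1647.2747 LSBs, so code = 1647.
V_rec = 0 + 1647·0.00292969 = 4.8251953 V.
V_in − V_rec = 0.000804687 V = 0.805 mV.

0.805 mV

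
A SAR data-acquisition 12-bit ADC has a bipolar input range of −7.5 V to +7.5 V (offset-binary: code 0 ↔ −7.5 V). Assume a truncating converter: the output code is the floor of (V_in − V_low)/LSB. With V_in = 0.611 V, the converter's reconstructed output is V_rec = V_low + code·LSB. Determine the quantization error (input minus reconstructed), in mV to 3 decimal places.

Step size: 15 V ÷ 2^12 = 3.662 mV.
(0.611 − (−7.5))/0.00366211 = 2214.8437; ⌊·⌋ gives code 2214.
V_rec = (−7.5) + 2214·0.00366211 = 0.60791016 V.
V_in − V_rec = 0.00308984 V = 3.090 mV.

3.090 mV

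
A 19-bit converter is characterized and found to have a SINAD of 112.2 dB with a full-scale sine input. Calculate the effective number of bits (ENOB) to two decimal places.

18.35 bits

ENOB = (SINAD − 1.76) / 6.02 = (112.2 − 1.76)/6.02 = 18.346.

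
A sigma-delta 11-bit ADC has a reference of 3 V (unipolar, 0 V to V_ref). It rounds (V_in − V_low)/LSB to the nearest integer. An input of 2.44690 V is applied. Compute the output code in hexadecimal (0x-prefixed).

Full-scale span = 3 V; LSB = 3/2^11 = 1.465 mV.
(2.44690 − 0) / 0.00146484 = 1670.417 LSBs.
round(1670.417) = 1670.
In hexadecimal (0x-prefixed): 0x686.

code 0x686 (decimal 1670)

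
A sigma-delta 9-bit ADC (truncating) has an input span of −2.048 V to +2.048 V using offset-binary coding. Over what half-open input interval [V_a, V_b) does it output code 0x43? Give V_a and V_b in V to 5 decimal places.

[-1.51200 V, -1.50400 V)

LSB = 4.096/2^9 = 8.000 mV.
Code 0x43 = 67 decimal.
V_a = V_low + 67·LSB = -1.512 V; V_b = V_low + 68·LSB = -1.504 V.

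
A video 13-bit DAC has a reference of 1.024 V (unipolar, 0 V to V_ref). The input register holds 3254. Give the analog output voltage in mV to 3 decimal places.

LSB = 1.024 V / 2^13 = 125.00 µV.
V_out = 0 + 3254 × 0.000125 V = 0.40675 V.
= 406.750 mV.

406.750 mV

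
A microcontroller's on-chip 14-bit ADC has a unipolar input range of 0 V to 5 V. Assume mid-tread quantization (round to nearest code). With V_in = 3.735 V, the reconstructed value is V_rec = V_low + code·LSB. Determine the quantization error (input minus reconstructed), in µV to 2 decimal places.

-46.39 µV

One LSB is 5 V / 16384 = 305.18 µV.
(3.735 − 0)/0.000305176 = 12238.8480; round gives code 12239.
V_rec = 0 + 12239·0.000305176 = 3.7350464 V.
Error = 3.735 − 3.7350464 = -4.63867e-05 V = -46.39 µV.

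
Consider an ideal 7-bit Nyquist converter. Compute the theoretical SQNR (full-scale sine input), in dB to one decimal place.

43.9 dB

SNR ≈ 6.02·N + 1.76 dB = 6.02·7 + 1.76 = 43.90 dB.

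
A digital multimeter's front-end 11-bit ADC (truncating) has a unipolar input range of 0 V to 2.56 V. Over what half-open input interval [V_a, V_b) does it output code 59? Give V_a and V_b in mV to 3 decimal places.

LSB = 2.56/2^11 = 1.250 mV.
V_a = V_low + 59·LSB = 0.07375 V; V_b = V_low + 60·LSB = 0.075 V.

[73.750 mV, 75.000 mV)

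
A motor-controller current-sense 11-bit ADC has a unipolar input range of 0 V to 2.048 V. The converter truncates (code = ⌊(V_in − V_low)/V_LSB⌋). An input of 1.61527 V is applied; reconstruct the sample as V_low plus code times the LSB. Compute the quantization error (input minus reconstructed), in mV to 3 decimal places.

0.270 mV

LSB = 2.048/2^11 = 1.000 mV.
(1.61527 − 0)/0.001 = 1615.2700; ⌊·⌋ gives code 1615.
Reconstructed: 1.615 V.
V_in − V_rec = 0.00027 V = 0.270 mV.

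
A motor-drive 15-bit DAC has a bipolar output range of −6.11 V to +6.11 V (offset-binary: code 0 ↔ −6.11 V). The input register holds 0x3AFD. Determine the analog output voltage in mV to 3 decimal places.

-478.463 mV

LSB = 12.22 V / 2^15 = 372.92 µV.
Code 0x3AFD = 15101 decimal.
V_out = (−6.11) + 15101 × 0.000372925 V = -0.478463 V.
= -478.463 mV.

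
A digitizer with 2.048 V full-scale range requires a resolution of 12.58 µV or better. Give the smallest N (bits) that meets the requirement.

18 bits

Number of steps required ≥ 2.048 V / 12.58 µV = 162798.09.
Need 2^N ≥ 162798.09; 2^17 = 131072, 2^18 = 262144.
Minimum N = 18.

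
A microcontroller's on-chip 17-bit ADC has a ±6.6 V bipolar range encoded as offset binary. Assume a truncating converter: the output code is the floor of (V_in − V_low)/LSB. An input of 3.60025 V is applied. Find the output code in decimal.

code 101285

With 131072 levels over 13.2 V, one step is 100.71 µV.
(V_in − V_low)/LSB = (3.60025 − (−6.6)) / 0.000100708 = 101285.392.
⌊·⌋(101285.392) = 101285.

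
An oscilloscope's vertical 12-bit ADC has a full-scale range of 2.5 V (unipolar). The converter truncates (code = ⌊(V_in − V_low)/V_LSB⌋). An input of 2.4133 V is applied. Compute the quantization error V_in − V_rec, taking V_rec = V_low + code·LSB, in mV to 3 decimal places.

One LSB is 2.5 V / 4096 = 0.610 mV.
(2.4133 − 0)/0.000610352 = 3953.9507; ⌊·⌋ gives code 3953.
Reconstructed: 2.4127197 V.
V_in − V_rec = 0.000580273 V = 0.580 mV.

0.580 mV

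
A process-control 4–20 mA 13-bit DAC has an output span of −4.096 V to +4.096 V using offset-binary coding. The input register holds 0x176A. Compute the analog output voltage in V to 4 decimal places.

1.8980 V

LSB = 8.192 V / 2^13 = 1.000 mV.
Code 0x176A = 5994 decimal.
V_out = (−4.096) + 5994 × 0.001 V = 1.898 V.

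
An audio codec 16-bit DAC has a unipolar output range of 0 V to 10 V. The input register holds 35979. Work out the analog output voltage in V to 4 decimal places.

LSB = 10 V / 2^16 = 152.59 µV.
V_out = 0 + 35979 × 0.000152588 V = 5.48996 V.

5.4900 V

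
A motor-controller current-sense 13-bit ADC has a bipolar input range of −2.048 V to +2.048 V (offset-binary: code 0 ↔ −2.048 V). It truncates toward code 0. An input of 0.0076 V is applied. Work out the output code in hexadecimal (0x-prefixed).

With 8192 levels over 4.096 V, one step is 0.500 mV.
(V_in − V_low)/LSB = (0.0076 − (−2.048)) / 0.0005 = 4111.200.
⌊·⌋(4111.200) = 4111.
In hexadecimal (0x-prefixed): 0x100F.

code 0x100F (decimal 4111)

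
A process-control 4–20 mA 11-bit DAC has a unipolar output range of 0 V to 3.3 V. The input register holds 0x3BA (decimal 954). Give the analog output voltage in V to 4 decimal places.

LSB = 3.3 V / 2^11 = 1.611 mV.
Code 0x3BA = 954 decimal.
V_out = 0 + 954 × 0.00161133 V = 1.53721 V.

1.5372 V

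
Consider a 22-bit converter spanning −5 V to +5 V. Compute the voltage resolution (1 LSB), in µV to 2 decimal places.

2.38 µV

Full-scale span = 10 V.
LSB = 10 / 2^22 = 10 / 4194304 = 2.38419e-06 V = 2.38 µV.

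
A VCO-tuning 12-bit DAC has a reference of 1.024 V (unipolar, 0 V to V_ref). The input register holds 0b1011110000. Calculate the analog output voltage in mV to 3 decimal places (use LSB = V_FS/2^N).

188.000 mV

LSB = 1.024 V / 2^12 = 250.00 µV.
Code 0b1011110000 = 752 decimal.
V_out = 0 + 752 × 0.00025 V = 0.188 V.
= 188.000 mV.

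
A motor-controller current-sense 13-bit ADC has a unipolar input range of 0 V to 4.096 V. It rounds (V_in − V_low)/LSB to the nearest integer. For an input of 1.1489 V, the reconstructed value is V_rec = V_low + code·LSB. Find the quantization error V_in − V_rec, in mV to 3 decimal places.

One LSB is 4.096 V / 8192 = 0.500 mV.
(V_in − V_low)/LSB = (1.1489 − 0)/0.0005 = 2297.8000 → code 2298 (round).
Code 2298 maps back to 0 + 2298×0.0005 V = 1.149 V.
Error = 1.1489 − 1.149 = -0.0001 V = -0.100 mV.

-0.100 mV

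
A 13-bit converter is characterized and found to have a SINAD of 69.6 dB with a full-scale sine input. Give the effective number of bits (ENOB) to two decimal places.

ENOB = (SINAD − 1.76) / 6.02 = (69.6 − 1.76)/6.02 = 11.269.

11.27 bits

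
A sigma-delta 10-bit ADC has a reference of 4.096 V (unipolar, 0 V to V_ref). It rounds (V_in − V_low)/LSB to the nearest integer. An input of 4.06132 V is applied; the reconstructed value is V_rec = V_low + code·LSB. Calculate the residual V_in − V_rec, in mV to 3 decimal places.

LSB = 4.096/2^10 = 4.000 mV.
(4.06132 − 0)/0.004 = 1015.3300; round gives code 1015.
V_rec = 0 + 1015·0.004 = 4.06 V.
Difference: 0.00132 V → 1.320 mV.

1.320 mV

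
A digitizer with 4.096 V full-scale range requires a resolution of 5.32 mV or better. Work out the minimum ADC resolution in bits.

Number of steps required ≥ 4.096 V / 5.32 mV = 769.92.
Need 2^N ≥ 769.92; 2^9 = 512, 2^10 = 1024.
Minimum N = 10.

10 bits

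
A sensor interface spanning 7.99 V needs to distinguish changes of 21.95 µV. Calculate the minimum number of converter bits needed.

Number of steps required ≥ 7.99 V / 21.95 µV = 364009.11.
Need 2^N ≥ 364009.11; 2^18 = 262144, 2^19 = 524288.
Minimum N = 19.

19 bits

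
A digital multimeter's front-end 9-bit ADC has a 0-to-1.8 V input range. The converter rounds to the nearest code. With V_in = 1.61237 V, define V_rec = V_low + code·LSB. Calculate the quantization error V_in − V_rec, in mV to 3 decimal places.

Step size: 1.8 V ÷ 2^9 = 3.516 mV.
Scaled input = 458.6297 LSBs, so code = 459.
V_rec = 0 + 459·0.00351563 = 1.6136719 V.
Difference: -0.00130188 V → -1.302 mV.

-1.302 mV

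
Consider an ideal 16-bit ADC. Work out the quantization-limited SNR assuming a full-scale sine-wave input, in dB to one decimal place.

SNR ≈ 6.02·N + 1.76 dB = 6.02·16 + 1.76 = 98.08 dB.

98.1 dB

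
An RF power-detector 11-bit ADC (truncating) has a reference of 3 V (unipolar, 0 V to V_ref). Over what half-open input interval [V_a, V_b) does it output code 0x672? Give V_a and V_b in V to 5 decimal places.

[2.41699 V, 2.41846 V)

LSB = 3/2^11 = 1.465 mV.
Code 0x672 = 1650 decimal.
V_a = V_low + 1650·LSB = 2.41699 V; V_b = V_low + 1651·LSB = 2.41846 V.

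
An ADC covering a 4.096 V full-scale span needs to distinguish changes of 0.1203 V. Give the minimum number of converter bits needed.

6 bits

Number of steps required ≥ 4.096 V / 0.1203 V = 34.05.
Need 2^N ≥ 34.05; 2^5 = 32, 2^6 = 64.
Minimum N = 6.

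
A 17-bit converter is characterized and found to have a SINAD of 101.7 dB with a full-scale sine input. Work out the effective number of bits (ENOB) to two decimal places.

16.60 bits

ENOB = (SINAD − 1.76) / 6.02 = (101.7 − 1.76)/6.02 = 16.601.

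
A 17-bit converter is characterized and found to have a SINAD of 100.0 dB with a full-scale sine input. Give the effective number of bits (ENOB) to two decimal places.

ENOB = (SINAD − 1.76) / 6.02 = (100.0 − 1.76)/6.02 = 16.319.

16.32 bits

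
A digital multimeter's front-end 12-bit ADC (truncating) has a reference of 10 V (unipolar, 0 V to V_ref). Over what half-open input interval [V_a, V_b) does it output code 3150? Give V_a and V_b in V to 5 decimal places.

LSB = 10/2^12 = 2.441 mV.
V_a = V_low + 3150·LSB = 7.69043 V; V_b = V_low + 3151·LSB = 7.69287 V.

[7.69043 V, 7.69287 V)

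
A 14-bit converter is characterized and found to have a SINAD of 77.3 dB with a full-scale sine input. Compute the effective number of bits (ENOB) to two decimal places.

12.55 bits

ENOB = (SINAD − 1.76) / 6.02 = (77.3 − 1.76)/6.02 = 12.548.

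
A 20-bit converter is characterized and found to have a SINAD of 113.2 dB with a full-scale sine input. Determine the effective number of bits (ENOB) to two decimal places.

18.51 bits

ENOB = (SINAD − 1.76) / 6.02 = (113.2 − 1.76)/6.02 = 18.512.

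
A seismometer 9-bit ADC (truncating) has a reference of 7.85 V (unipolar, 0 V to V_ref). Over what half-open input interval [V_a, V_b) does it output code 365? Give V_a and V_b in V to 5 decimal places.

[5.59619 V, 5.61152 V)

LSB = 7.85/2^9 = 15.332 mV.
V_a = V_low + 365·LSB = 5.59619 V; V_b = V_low + 366·LSB = 5.61152 V.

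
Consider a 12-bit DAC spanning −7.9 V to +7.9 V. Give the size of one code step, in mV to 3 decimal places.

3.857 mV

Full-scale span = 15.8 V.
LSB = 15.8 / 2^12 = 15.8 / 4096 = 0.00385742 V = 3.857 mV.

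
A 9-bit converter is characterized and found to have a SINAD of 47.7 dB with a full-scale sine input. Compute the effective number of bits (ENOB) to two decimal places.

ENOB = (SINAD − 1.76) / 6.02 = (47.7 − 1.76)/6.02 = 7.631.

7.63 bits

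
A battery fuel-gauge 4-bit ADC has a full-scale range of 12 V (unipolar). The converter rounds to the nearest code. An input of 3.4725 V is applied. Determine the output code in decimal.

code 5

With 16 levels over 12 V, one step is 0.7500 V.
(3.4725 − 0) / 0.75 = 4.630 LSBs.
So the output code is 5.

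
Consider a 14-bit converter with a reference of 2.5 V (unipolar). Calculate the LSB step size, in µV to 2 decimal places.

Full-scale span = 2.5 V.
LSB = 2.5 / 2^14 = 2.5 / 16384 = 0.000152588 V = 152.59 µV.

152.59 µV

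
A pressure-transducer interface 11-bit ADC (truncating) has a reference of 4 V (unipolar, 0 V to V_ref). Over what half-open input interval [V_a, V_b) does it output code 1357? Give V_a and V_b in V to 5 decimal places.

[2.65039 V, 2.65234 V)

LSB = 4/2^11 = 1.953 mV.
V_a = V_low + 1357·LSB = 2.65039 V; V_b = V_low + 1358·LSB = 2.65234 V.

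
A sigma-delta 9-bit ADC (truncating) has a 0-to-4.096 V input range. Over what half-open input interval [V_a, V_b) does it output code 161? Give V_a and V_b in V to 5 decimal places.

LSB = 4.096/2^9 = 8.000 mV.
V_a = V_low + 161·LSB = 1.288 V; V_b = V_low + 162·LSB = 1.296 V.

[1.28800 V, 1.29600 V)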